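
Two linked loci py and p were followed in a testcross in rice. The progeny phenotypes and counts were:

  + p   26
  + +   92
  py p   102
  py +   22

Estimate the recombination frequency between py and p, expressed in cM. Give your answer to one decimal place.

The two most frequent classes, + + (92) and py p (102), are the parental types, so the F1 was + + / py p.
The recombinant classes are + p and py +: 26 + 22 = 48.
Recombination frequency = 48/242 = 0.1983 ≈ 19.8%, i.e. 19.8 cM.

19.8 cM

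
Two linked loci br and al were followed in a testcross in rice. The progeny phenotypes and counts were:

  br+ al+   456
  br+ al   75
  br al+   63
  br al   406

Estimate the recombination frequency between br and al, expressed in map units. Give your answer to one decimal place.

The two most frequent classes, br+ al+ (456) and br al (406), are the parental types, so the F1 was br+ al+ / br al.
The recombinant classes are br+ al and br al+: 75 + 63 = 138.
Recombination frequency = 138/1000 = 0.1380 ≈ 13.8%, i.e. 13.8 map units.

13.8 map units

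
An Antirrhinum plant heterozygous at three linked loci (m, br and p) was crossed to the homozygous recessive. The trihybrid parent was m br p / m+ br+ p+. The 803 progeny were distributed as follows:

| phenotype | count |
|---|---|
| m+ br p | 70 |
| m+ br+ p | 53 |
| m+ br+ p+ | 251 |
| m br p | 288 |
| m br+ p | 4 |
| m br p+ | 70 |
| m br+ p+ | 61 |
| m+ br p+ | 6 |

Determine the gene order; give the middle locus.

br

The two rarest classes, m br+ p and m+ br p+, are the double crossovers. Comparing them with the parentals, only the br allele has switched, so br is the middle locus and the order is m – br – p.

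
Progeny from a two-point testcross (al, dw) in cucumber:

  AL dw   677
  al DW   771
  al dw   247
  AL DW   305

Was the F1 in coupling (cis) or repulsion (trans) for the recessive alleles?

The two most frequent classes are AL dw (677) and al DW (771); these are the parental (non-recombinant) types.
So the F1 carried AL dw on one chromosome and al DW on the other — the recessive alleles are on opposite chromosomes (trans / repulsion).

trans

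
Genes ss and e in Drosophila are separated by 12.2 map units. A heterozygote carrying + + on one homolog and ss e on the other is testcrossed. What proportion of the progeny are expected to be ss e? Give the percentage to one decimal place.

A map distance of 12.2 map units corresponds to a recombination frequency of 0.122.
The F1 is + + / ss e, so ss e is a parental gamete class with expected frequency (1 − r)/2 = 0.878/2 = 0.4390.
That is 0.4390 = 43.9% of the progeny.

43.9%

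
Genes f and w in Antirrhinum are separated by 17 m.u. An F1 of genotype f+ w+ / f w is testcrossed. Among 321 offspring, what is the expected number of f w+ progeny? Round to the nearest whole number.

A map distance of 17 m.u. corresponds to a recombination frequency of 0.170.
The F1 is f+ w+ / f w, so f w+ is a recombinant gamete class with expected frequency r/2 = 0.170/2 = 0.0850.
Expected number = 0.0850 × 321 = 27.29 ≈ 27.

27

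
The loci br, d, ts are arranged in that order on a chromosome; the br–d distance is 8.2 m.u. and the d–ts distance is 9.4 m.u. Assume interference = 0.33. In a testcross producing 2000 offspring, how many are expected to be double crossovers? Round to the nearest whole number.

10

Map distances give recombination frequencies of 0.082 and 0.094 for the two intervals.
With interference 0.33 (so coincidence = 0.67), expected double-crossover frequency = 0.082 × 0.094 × 0.67 = 0.00516.
Expected number = 0.00516 × 2000 = 10.33 ≈ 10.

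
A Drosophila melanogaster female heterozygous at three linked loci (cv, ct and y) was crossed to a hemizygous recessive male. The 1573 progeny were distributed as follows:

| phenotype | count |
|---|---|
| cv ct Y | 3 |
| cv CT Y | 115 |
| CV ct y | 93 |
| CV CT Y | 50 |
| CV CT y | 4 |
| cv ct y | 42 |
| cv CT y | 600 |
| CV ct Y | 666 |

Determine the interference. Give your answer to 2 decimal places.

The two most frequent reciprocal classes, CV ct Y and cv CT y, are the parental types, so the F1 was CV ct Y / cv CT y.
The two rarest classes, cv ct Y and CV CT y, are the double crossovers. Comparing them with the parentals, only the cv allele has switched, so cv is the middle locus and the order is y – cv – ct.
y–cv: (208 + 7)/1573 = 0.1367; cv–ct: (92 + 7)/1573 = 0.0629.
Expected DCO frequency = 0.1367 × 0.0629 ≈ 0.00860; observed = 7/1573 ≈ 0.00445.
Coefficient of coincidence = 0.00445/0.00860 ≈ 0.52; interference = 1 − 0.52 = 0.48.

0.48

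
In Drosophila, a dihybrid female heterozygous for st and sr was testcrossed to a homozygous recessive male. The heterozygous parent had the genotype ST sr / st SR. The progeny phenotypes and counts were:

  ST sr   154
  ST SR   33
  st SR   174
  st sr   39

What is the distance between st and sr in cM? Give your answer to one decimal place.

18.0 cM

The recombinant classes are ST SR and st sr: 33 + 39 = 72.
Recombination frequency = 72/400 = 0.1800 ≈ 18.0%, i.e. 18.0 cM.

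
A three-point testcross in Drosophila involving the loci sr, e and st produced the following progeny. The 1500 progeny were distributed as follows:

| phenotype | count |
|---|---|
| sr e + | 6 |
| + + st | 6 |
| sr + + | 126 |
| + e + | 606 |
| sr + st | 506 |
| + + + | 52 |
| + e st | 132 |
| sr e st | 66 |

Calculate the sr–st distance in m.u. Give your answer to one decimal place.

The two most frequent reciprocal classes, + e + and sr + st, are the parental types, so the F1 was + e + / sr + st.
The two rarest classes, sr e + and + + st, are the double crossovers. Comparing them with the parentals, only the sr allele has switched, so sr is the middle locus and the order is e – sr – st.
Crossovers in the sr–st interval produce the single-crossover classes + e st and sr + + (132 + 126 = 258) plus the double crossovers (12).
RF(sr–st) = (258 + 12) / 1500 = 270/1500 = 0.1800 → 18.0 m.u.

18.0 m.u.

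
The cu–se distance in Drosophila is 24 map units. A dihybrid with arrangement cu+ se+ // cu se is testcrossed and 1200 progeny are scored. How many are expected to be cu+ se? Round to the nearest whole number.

A map distance of 24 map units corresponds to a recombination frequency of 0.240.
The F1 is cu+ se+ / cu se, so cu+ se is a recombinant gamete class with expected frequency r/2 = 0.240/2 = 0.1200.
Expected number = 0.1200 × 1200 = 144.00 ≈ 144.

144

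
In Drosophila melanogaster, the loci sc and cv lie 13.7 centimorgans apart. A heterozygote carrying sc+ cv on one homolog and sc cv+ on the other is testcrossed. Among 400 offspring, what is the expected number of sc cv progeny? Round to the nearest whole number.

A map distance of 13.7 centimorgans corresponds to a recombination frequency of 0.137.
The F1 is sc+ cv / sc cv+, so sc cv is a recombinant gamete class with expected frequency r/2 = 0.137/2 = 0.0685.
Expected number = 0.0685 × 400 = 27.40 ≈ 27.

27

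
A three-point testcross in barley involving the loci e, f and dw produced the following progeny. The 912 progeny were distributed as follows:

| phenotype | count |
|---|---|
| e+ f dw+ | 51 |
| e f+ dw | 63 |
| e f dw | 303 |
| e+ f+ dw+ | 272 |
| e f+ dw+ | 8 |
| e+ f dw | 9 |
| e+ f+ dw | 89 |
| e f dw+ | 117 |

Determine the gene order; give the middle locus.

e

The two most frequent reciprocal classes, e f dw and e+ f+ dw+, are the parental types, so the F1 was e f dw / e+ f+ dw+.
The two rarest classes, e+ f dw and e f+ dw+, are the double crossovers. Comparing them with the parentals, only the e allele has switched, so e is the middle locus and the order is f – e – dw.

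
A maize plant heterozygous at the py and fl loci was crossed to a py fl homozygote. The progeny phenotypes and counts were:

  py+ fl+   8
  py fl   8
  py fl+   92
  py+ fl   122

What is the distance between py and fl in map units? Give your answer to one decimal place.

7.0 map units

The two most frequent classes, py+ fl (122) and py fl+ (92), are the parental types, so the F1 was py+ fl / py fl+.
The recombinant classes are py+ fl+ and py fl: 8 + 8 = 16.
Recombination frequency = 16/230 = 0.0696 ≈ 7.0%, i.e. 7.0 map units.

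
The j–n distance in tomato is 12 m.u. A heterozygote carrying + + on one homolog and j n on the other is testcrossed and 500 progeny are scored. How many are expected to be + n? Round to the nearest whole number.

30

A map distance of 12 m.u. corresponds to a recombination frequency of 0.120.
The F1 is + + / j n, so + n is a recombinant gamete class with expected frequency r/2 = 0.120/2 = 0.0600.
Expected number = 0.0600 × 500 = 30.00 ≈ 30.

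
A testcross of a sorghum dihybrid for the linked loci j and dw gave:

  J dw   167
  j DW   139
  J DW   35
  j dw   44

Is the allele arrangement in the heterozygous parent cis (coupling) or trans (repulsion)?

trans

The two most frequent classes are J dw (167) and j DW (139); these are the parental (non-recombinant) types.
So the F1 carried J dw on one chromosome and j DW on the other — the recessive alleles are on opposite chromosomes (trans / repulsion).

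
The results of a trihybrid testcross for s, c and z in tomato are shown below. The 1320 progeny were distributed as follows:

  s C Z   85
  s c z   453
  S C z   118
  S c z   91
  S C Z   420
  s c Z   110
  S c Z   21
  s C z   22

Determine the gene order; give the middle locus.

c

The two most frequent reciprocal classes, S C Z and s c z, are the parental types, so the F1 was S C Z / s c z.
The two rarest classes, S c Z and s C z, are the double crossovers. Comparing them with the parentals, only the c allele has switched, so c is the middle locus and the order is z – c – s.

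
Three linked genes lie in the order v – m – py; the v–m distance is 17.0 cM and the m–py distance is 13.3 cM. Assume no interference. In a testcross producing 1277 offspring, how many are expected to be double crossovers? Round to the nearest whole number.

Map distances give recombination frequencies of 0.170 and 0.133 for the two intervals.
With no interference, expected double-crossover frequency = 0.170 × 0.133 = 0.02261.
Expected number = 0.02261 × 1277 = 28.87 ≈ 29.

29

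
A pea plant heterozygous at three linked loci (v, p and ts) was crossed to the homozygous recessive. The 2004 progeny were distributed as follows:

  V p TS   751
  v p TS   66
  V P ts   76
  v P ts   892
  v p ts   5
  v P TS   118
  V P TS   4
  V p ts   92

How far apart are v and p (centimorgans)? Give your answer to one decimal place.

The two most frequent reciprocal classes, v P ts and V p TS, are the parental types, so the F1 was v P ts / V p TS.
The two rarest classes, v p ts and V P TS, are the double crossovers. Comparing them with the parentals, only the p allele has switched, so p is the middle locus and the order is ts – p – v.
Crossovers in the p–v interval produce the single-crossover classes V P ts and v p TS (76 + 66 = 142) plus the double crossovers (9).
RF(p–v) = (142 + 9) / 2004 = 151/2004 = 0.0753 → 7.5 centimorgans.

7.5 centimorgans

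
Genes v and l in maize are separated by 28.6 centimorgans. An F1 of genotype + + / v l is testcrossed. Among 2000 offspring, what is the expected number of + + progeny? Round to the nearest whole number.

714

A map distance of 28.6 centimorgans corresponds to a recombination frequency of 0.286.
The F1 is + + / v l, so + + is a parental gamete class with expected frequency (1 − r)/2 = 0.714/2 = 0.3570.
Expected number = 0.3570 × 2000 = 714.00 ≈ 714.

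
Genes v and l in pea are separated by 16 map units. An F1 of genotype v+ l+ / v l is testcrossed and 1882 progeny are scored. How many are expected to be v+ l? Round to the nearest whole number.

A map distance of 16 map units corresponds to a recombination frequency of 0.160.
The F1 is v+ l+ / v l, so v+ l is a recombinant gamete class with expected frequency r/2 = 0.160/2 = 0.0800.
Expected number = 0.0800 × 1882 = 150.56 ≈ 151.

151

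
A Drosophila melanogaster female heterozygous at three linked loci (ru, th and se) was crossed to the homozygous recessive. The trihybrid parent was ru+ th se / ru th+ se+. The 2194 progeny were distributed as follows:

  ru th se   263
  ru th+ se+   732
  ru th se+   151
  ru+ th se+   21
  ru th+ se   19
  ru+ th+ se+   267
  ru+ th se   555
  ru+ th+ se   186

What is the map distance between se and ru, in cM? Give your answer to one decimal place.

The two rarest classes, ru+ th se+ and ru th+ se, are the double crossovers. Comparing them with the parentals, only the se allele has switched, so se is the middle locus and the order is ru – se – th.
Crossovers in the ru–se interval produce the single-crossover classes ru th se and ru+ th+ se+ (263 + 267 = 530) plus the double crossovers (40).
RF(ru–se) = (530 + 40) / 2194 = 570/2194 = 0.2598 → 26.0 cM.

26.0 cM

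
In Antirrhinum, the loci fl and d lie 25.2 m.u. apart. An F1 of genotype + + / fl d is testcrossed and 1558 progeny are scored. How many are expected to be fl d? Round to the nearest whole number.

583

A map distance of 25.2 m.u. corresponds to a recombination frequency of 0.252.
The F1 is + + / fl d, so fl d is a parental gamete class with expected frequency (1 − r)/2 = 0.748/2 = 0.3740.
Expected number = 0.3740 × 1558 = 582.69 ≈ 583.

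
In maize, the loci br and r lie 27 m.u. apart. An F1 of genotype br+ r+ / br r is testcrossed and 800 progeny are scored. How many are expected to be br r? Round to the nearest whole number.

292

A map distance of 27 m.u. corresponds to a recombination frequency of 0.270.
The F1 is br+ r+ / br r, so br r is a parental gamete class with expected frequency (1 − r)/2 = 0.730/2 = 0.3650.
Expected number = 0.3650 × 800 = 292.00 ≈ 292.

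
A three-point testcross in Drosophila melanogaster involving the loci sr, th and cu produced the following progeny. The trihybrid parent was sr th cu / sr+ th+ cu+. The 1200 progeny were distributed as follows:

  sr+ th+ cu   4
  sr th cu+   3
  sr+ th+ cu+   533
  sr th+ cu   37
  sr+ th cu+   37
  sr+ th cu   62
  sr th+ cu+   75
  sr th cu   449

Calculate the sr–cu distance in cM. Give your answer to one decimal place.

The two rarest classes, sr th cu+ and sr+ th+ cu, are the double crossovers. Comparing them with the parentals, only the cu allele has switched, so cu is the middle locus and the order is sr – cu – th.
Crossovers in the sr–cu interval produce the single-crossover classes sr+ th cu and sr th+ cu+ (62 + 75 = 137) plus the double crossovers (7).
RF(sr–cu) = (137 + 7) / 1200 = 144/1200 = 0.1200 → 12.0 cM.

12.0 cM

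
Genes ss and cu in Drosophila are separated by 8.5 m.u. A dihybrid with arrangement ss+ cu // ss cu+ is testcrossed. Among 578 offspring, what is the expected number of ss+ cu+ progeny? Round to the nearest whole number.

A map distance of 8.5 m.u. corresponds to a recombination frequency of 0.085.
The F1 is ss+ cu / ss cu+, so ss+ cu+ is a recombinant gamete class with expected frequency r/2 = 0.085/2 = 0.0425.
Expected number = 0.0425 × 578 = 24.57 ≈ 25.

25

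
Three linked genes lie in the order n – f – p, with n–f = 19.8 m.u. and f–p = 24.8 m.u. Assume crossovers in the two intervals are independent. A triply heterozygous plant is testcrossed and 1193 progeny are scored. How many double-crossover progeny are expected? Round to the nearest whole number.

Map distances give recombination frequencies of 0.198 and 0.248 for the two intervals.
With no interference, expected double-crossover frequency = 0.198 × 0.248 = 0.04910.
Expected number = 0.04910 × 1193 = 58.58 ≈ 59.

59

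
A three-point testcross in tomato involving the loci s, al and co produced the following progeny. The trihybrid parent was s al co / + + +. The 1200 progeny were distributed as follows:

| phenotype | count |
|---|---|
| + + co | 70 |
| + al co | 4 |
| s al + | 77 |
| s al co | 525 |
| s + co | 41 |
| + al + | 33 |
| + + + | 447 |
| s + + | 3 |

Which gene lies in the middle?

s

The two rarest classes, + al co and s + +, are the double crossovers. Comparing them with the parentals, only the s allele has switched, so s is the middle locus and the order is co – s – al.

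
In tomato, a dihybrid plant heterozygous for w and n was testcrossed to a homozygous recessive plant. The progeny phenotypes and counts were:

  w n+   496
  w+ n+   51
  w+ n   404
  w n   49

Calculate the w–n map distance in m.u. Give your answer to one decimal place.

The two most frequent classes, w+ n (404) and w n+ (496), are the parental types, so the F1 was w+ n / w n+.
The recombinant classes are w+ n+ and w n: 51 + 49 = 100.
Recombination frequency = 100/1000 = 0.1000 ≈ 10.0%, i.e. 10.0 m.u.

10.0 m.u.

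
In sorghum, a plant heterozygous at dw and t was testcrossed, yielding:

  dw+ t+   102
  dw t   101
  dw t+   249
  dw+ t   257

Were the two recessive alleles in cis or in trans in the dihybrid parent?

The two most frequent classes are dw+ t (257) and dw t+ (249); these are the parental (non-recombinant) types.
So the F1 carried dw+ t on one chromosome and dw t+ on the other — the recessive alleles are on opposite chromosomes (trans / repulsion).

trans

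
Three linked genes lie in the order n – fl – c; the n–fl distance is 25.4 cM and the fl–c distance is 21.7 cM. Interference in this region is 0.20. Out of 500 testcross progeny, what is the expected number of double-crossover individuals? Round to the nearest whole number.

22

Map distances give recombination frequencies of 0.254 and 0.217 for the two intervals.
With interference 0.20 (so coincidence = 0.80), expected double-crossover frequency = 0.254 × 0.217 × 0.80 = 0.04409.
Expected number = 0.04409 × 500 = 22.05 ≈ 22.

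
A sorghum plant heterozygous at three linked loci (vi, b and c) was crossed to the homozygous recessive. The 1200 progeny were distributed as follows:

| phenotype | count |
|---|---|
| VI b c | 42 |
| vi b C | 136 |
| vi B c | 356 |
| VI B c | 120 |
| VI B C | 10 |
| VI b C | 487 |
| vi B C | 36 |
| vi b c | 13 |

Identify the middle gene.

b

The two most frequent reciprocal classes, vi B c and VI b C, are the parental types, so the F1 was vi B c / VI b C.
The two rarest classes, vi b c and VI B C, are the double crossovers. Comparing them with the parentals, only the b allele has switched, so b is the middle locus and the order is c – b – vi.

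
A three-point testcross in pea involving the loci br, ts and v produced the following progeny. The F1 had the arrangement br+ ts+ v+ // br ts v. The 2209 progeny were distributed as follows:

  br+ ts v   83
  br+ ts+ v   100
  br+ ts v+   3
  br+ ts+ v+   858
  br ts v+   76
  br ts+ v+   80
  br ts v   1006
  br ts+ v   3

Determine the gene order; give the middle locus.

ts

The two rarest classes, br+ ts v+ and br ts+ v, are the double crossovers. Comparing them with the parentals, only the ts allele has switched, so ts is the middle locus and the order is v – ts – br.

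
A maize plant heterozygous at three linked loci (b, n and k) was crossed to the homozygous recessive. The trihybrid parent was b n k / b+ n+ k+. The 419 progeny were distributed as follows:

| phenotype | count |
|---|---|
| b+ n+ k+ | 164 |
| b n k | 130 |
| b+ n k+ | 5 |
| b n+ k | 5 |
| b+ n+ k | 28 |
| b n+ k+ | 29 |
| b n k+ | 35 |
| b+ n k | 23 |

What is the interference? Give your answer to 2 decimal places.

The two rarest classes, b n+ k and b+ n k+, are the double crossovers. Comparing them with the parentals, only the n allele has switched, so n is the middle locus and the order is b – n – k.
b–n: (52 + 10)/419 = 0.1480; n–k: (63 + 10)/419 = 0.1742.
Expected DCO frequency = 0.1480 × 0.1742 ≈ 0.02578; observed = 10/419 ≈ 0.02387.
Coefficient of coincidence = 0.02387/0.02578 ≈ 0.93; interference = 1 − 0.93 = 0.07.

0.07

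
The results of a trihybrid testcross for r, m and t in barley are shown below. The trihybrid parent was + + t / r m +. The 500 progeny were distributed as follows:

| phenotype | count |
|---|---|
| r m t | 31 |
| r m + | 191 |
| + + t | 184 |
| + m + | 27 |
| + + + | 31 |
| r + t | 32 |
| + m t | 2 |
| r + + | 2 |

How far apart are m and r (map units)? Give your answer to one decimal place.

12.6 map units

The two rarest classes, + m t and r + +, are the double crossovers. Comparing them with the parentals, only the m allele has switched, so m is the middle locus and the order is t – m – r.
Crossovers in the m–r interval produce the single-crossover classes r + t and + m + (32 + 27 = 59) plus the double crossovers (4).
RF(m–r) = (59 + 4) / 500 = 63/500 = 0.1260 → 12.6 map units.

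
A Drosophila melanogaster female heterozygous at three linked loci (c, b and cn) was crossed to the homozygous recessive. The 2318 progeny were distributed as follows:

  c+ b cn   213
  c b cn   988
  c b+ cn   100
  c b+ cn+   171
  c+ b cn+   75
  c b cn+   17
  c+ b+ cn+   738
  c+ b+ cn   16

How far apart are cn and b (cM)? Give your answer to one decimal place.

The two most frequent reciprocal classes, c b cn and c+ b+ cn+, are the parental types, so the F1 was c b cn / c+ b+ cn+.
The two rarest classes, c b cn+ and c+ b+ cn, are the double crossovers. Comparing them with the parentals, only the cn allele has switched, so cn is the middle locus and the order is c – cn – b.
Crossovers in the cn–b interval produce the single-crossover classes c b+ cn and c+ b cn+ (100 + 75 = 175) plus the double crossovers (33).
RF(cn–b) = (175 + 33) / 2318 = 208/2318 = 0.0897 → 9.0 cM.

9.0 cM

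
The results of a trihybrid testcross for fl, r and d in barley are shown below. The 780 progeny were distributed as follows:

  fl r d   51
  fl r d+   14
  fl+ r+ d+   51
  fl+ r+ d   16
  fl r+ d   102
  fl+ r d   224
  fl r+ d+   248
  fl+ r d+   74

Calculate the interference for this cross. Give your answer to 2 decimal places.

The two most frequent reciprocal classes, fl+ r d and fl r+ d+, are the parental types, so the F1 was fl+ r d / fl r+ d+.
The two rarest classes, fl+ r+ d and fl r d+, are the double crossovers. Comparing them with the parentals, only the r allele has switched, so r is the middle locus and the order is fl – r – d.
fl–r: (102 + 30)/780 = 0.1692; r–d: (176 + 30)/780 = 0.2641.
Expected DCO frequency = 0.1692 × 0.2641 ≈ 0.04469; observed = 30/780 ≈ 0.03846.
Coefficient of coincidence = 0.03846/0.04469 ≈ 0.86; interference = 1 − 0.86 = 0.14.

0.14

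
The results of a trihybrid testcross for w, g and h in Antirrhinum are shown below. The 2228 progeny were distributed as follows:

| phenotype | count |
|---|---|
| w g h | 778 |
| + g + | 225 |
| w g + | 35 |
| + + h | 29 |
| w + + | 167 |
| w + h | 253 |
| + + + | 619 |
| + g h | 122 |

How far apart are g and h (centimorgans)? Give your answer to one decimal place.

The two most frequent reciprocal classes, w g h and + + +, are the parental types, so the F1 was w g h / + + +.
The two rarest classes, w g + and + + h, are the double crossovers. Comparing them with the parentals, only the h allele has switched, so h is the middle locus and the order is g – h – w.
Crossovers in the g–h interval produce the single-crossover classes w + h and + g + (253 + 225 = 478) plus the double crossovers (64).
RF(g–h) = (478 + 64) / 2228 = 542/2228 = 0.2433 → 24.3 centimorgans.

24.3 centimorgans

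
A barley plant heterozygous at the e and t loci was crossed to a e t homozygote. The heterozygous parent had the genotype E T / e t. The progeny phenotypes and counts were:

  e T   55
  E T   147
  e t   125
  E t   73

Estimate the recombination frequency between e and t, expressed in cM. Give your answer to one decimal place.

32.0 cM

The recombinant classes are E t and e T: 73 + 55 = 128.
Recombination frequency = 128/400 = 0.3200 ≈ 32.0%, i.e. 32.0 cM.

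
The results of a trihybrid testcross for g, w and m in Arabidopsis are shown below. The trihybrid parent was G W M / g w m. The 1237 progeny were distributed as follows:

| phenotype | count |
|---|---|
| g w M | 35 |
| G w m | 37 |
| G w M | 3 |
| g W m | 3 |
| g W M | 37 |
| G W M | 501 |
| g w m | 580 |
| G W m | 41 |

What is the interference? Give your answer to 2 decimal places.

-0.13

The two rarest classes, G w M and g W m, are the double crossovers. Comparing them with the parentals, only the w allele has switched, so w is the middle locus and the order is g – w – m.
g–w: (74 + 6)/1237 = 0.0647; w–m: (76 + 6)/1237 = 0.0663.
Expected DCO frequency = 0.0647 × 0.0663 ≈ 0.00429; observed = 6/1237 ≈ 0.00485.
Coefficient of coincidence = 0.00485/0.00429 ≈ 1.13; interference = 1 − 1.13 = -0.13.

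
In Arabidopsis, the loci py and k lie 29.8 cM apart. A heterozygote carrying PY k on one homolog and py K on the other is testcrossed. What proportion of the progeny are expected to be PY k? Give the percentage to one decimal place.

35.1%

A map distance of 29.8 cM corresponds to a recombination frequency of 0.298.
The F1 is PY k / py K, so PY k is a parental gamete class with expected frequency (1 − r)/2 = 0.702/2 = 0.3510.
That is 0.3510 = 35.1% of the progeny.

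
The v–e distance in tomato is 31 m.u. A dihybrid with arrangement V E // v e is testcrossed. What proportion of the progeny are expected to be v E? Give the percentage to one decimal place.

A map distance of 31 m.u. corresponds to a recombination frequency of 0.310.
The F1 is V E / v e, so v E is a recombinant gamete class with expected frequency r/2 = 0.310/2 = 0.1550.
That is 0.1550 = 15.5% of the progeny.

15.5%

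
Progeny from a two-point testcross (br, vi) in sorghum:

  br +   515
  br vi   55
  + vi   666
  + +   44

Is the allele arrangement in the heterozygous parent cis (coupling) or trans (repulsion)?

trans

The two most frequent classes are + vi (666) and br + (515); these are the parental (non-recombinant) types.
So the F1 carried + vi on one chromosome and br + on the other — the recessive alleles are on opposite chromosomes (trans / repulsion).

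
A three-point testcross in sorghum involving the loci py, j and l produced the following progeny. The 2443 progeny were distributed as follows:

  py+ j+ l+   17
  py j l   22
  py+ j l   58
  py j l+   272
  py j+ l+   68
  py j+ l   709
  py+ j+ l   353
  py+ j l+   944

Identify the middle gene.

j

The two most frequent reciprocal classes, py j+ l and py+ j l+, are the parental types, so the F1 was py j+ l / py+ j l+.
The two rarest classes, py j l and py+ j+ l+, are the double crossovers. Comparing them with the parentals, only the j allele has switched, so j is the middle locus and the order is l – j – py.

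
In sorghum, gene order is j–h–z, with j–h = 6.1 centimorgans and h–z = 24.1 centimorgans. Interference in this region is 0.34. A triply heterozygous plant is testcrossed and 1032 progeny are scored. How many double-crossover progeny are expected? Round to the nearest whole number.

Map distances give recombination frequencies of 0.061 and 0.241 for the two intervals.
With interference 0.34 (so coincidence = 0.66), expected double-crossover frequency = 0.061 × 0.241 × 0.66 = 0.00970.
Expected number = 0.00970 × 1032 = 10.01 ≈ 10.

10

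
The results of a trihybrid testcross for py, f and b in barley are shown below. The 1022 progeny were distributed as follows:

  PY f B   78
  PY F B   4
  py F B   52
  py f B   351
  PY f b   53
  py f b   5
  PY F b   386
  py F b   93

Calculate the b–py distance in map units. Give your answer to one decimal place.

The two most frequent reciprocal classes, PY F b and py f B, are the parental types, so the F1 was PY F b / py f B.
The two rarest classes, PY F B and py f b, are the double crossovers. Comparing them with the parentals, only the b allele has switched, so b is the middle locus and the order is f – b – py.
Crossovers in the b–py interval produce the single-crossover classes py F b and PY f B (93 + 78 = 171) plus the double crossovers (9).
RF(b–py) = (171 + 9) / 1022 = 180/1022 = 0.1761 → 17.6 map units.

17.6 map units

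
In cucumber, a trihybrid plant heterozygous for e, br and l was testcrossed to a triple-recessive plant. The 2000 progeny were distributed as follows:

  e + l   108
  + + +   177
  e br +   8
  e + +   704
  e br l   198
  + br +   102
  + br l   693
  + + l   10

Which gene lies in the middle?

br

The two most frequent reciprocal classes, + br l and e + +, are the parental types, so the F1 was + br l / e + +.
The two rarest classes, + + l and e br +, are the double crossovers. Comparing them with the parentals, only the br allele has switched, so br is the middle locus and the order is l – br – e.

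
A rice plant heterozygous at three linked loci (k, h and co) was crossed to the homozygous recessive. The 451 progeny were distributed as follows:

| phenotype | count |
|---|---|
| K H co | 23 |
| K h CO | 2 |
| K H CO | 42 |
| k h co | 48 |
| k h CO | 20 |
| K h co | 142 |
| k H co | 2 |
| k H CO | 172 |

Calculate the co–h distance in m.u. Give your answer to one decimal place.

The two most frequent reciprocal classes, K h co and k H CO, are the parental types, so the F1 was K h co / k H CO.
The two rarest classes, K h CO and k H co, are the double crossovers. Comparing them with the parentals, only the co allele has switched, so co is the middle locus and the order is k – co – h.
Crossovers in the co–h interval produce the single-crossover classes K H co and k h CO (23 + 20 = 43) plus the double crossovers (4).
RF(co–h) = (43 + 4) / 451 = 47/451 = 0.1042 → 10.4 m.u.

10.4 m.u.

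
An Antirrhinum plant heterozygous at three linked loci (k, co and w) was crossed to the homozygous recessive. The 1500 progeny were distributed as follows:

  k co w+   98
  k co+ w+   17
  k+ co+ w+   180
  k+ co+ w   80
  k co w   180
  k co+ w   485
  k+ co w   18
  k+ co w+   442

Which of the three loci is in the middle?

w

The two most frequent reciprocal classes, k+ co w+ and k co+ w, are the parental types, so the F1 was k+ co w+ / k co+ w.
The two rarest classes, k+ co w and k co+ w+, are the double crossovers. Comparing them with the parentals, only the w allele has switched, so w is the middle locus and the order is k – w – co.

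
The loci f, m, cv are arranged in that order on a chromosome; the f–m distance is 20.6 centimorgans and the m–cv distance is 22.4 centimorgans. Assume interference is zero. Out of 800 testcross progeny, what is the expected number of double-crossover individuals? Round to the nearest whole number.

Map distances give recombination frequencies of 0.206 and 0.224 for the two intervals.
With no interference, expected double-crossover frequency = 0.206 × 0.224 = 0.04614.
Expected number = 0.04614 × 800 = 36.92 ≈ 37.

37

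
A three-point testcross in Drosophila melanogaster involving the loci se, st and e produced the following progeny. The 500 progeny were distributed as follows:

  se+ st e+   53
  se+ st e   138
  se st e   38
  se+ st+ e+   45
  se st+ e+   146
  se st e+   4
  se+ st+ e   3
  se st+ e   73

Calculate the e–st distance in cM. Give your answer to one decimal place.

The two most frequent reciprocal classes, se+ st e and se st+ e+, are the parental types, so the F1 was se+ st e / se st+ e+.
The two rarest classes, se+ st+ e and se st e+, are the double crossovers. Comparing them with the parentals, only the st allele has switched, so st is the middle locus and the order is e – st – se.
Crossovers in the e–st interval produce the single-crossover classes se+ st e+ and se st+ e (53 + 73 = 126) plus the double crossovers (7).
RF(e–st) = (126 + 7) / 500 = 133/500 = 0.2660 → 26.6 cM.

26.6 cM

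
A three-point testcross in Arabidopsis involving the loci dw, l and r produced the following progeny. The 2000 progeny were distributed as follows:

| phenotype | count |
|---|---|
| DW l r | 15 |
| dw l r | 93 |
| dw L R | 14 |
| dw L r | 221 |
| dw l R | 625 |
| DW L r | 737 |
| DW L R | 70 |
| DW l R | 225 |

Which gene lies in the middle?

The two most frequent reciprocal classes, dw l R and DW L r, are the parental types, so the F1 was dw l R / DW L r.
The two rarest classes, dw L R and DW l r, are the double crossovers. Comparing them with the parentals, only the l allele has switched, so l is the middle locus and the order is dw – l – r.

l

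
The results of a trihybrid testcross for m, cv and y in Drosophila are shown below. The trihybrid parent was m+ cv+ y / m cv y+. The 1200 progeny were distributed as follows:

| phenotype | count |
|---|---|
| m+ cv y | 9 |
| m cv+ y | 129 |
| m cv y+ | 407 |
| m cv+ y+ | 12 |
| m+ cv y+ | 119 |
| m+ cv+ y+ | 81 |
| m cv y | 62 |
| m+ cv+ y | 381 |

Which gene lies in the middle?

The two rarest classes, m+ cv y and m cv+ y+, are the double crossovers. Comparing them with the parentals, only the cv allele has switched, so cv is the middle locus and the order is m – cv – y.

cv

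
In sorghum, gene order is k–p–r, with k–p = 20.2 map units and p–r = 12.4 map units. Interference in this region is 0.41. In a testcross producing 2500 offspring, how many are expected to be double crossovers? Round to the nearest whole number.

Map distances give recombination frequencies of 0.202 and 0.124 for the two intervals.
With interference 0.41 (so coincidence = 0.59), expected double-crossover frequency = 0.202 × 0.124 × 0.59 = 0.01478.
Expected number = 0.01478 × 2500 = 36.95 ≈ 37.

37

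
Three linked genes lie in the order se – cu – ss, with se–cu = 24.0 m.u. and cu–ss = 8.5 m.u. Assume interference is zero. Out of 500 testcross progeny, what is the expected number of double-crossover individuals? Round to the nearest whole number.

10

Map distances give recombination frequencies of 0.240 and 0.085 for the two intervals.
With no interference, expected double-crossover frequency = 0.240 × 0.085 = 0.02040.
Expected number = 0.02040 × 500 = 10.20 ≈ 10.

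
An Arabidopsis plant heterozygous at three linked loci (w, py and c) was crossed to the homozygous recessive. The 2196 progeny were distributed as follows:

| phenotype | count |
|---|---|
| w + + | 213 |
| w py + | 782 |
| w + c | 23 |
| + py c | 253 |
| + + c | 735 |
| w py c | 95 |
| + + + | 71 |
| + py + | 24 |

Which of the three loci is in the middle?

The two most frequent reciprocal classes, w py + and + + c, are the parental types, so the F1 was w py + / + + c.
The two rarest classes, + py + and w + c, are the double crossovers. Comparing them with the parentals, only the w allele has switched, so w is the middle locus and the order is py – w – c.

w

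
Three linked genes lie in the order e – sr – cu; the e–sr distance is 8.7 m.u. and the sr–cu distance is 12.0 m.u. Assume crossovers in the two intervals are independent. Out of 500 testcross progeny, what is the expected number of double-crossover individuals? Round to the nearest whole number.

5

Map distances give recombination frequencies of 0.087 and 0.120 for the two intervals.
With no interference, expected double-crossover frequency = 0.087 × 0.120 = 0.01044.
Expected number = 0.01044 × 500 = 5.22 ≈ 5.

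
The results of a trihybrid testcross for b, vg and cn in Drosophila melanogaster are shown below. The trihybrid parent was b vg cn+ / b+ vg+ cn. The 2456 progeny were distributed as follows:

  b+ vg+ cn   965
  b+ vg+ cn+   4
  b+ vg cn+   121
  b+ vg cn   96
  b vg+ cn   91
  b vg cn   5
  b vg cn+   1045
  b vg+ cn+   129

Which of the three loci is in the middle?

cn

The two rarest classes, b vg cn and b+ vg+ cn+, are the double crossovers. Comparing them with the parentals, only the cn allele has switched, so cn is the middle locus and the order is vg – cn – b.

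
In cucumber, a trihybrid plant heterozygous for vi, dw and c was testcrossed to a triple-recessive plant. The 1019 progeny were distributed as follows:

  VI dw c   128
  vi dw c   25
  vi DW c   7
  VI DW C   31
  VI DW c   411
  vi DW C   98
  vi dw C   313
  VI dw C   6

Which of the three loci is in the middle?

The two most frequent reciprocal classes, VI DW c and vi dw C, are the parental types, so the F1 was VI DW c / vi dw C.
The two rarest classes, vi DW c and VI dw C, are the double crossovers. Comparing them with the parentals, only the vi allele has switched, so vi is the middle locus and the order is c – vi – dw.

vi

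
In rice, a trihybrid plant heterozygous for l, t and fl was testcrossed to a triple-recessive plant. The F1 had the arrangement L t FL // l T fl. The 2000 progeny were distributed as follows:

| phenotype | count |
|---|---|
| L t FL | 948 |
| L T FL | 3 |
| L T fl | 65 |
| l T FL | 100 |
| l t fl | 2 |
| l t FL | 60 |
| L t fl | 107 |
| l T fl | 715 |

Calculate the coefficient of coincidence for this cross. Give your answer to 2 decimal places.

0.36

The two rarest classes, L T FL and l t fl, are the double crossovers. Comparing them with the parentals, only the t allele has switched, so t is the middle locus and the order is fl – t – l.
fl–t: (207 + 5)/2000 = 0.1060; t–l: (125 + 5)/2000 = 0.0650.
Expected DCO frequency = 0.1060 × 0.0650 ≈ 0.00689; observed = 5/2000 ≈ 0.00250.
Coefficient of coincidence = 0.00250/0.00689 ≈ 0.36.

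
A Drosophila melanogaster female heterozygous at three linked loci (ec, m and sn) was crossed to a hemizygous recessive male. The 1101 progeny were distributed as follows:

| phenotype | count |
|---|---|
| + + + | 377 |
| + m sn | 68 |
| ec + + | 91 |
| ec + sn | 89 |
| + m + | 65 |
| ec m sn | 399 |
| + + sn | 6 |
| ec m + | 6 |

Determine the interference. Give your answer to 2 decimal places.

The two most frequent reciprocal classes, + + + and ec m sn, are the parental types, so the F1 was + + + / ec m sn.
The two rarest classes, + + sn and ec m +, are the double crossovers. Comparing them with the parentals, only the sn allele has switched, so sn is the middle locus and the order is m – sn – ec.
m–sn: (154 + 12)/1101 = 0.1508; sn–ec: (159 + 12)/1101 = 0.1553.
Expected DCO frequency = 0.1508 × 0.1553 ≈ 0.02342; observed = 12/1101 ≈ 0.01090.
Coefficient of coincidence = 0.01090/0.02342 ≈ 0.47; interference = 1 − 0.47 = 0.53.

0.53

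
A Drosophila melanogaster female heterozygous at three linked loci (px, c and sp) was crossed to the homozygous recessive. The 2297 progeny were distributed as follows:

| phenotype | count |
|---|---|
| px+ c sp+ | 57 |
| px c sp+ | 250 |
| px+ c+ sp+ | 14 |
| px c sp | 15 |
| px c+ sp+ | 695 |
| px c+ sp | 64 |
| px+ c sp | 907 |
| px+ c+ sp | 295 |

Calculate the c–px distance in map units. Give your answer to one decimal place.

The two most frequent reciprocal classes, px c+ sp+ and px+ c sp, are the parental types, so the F1 was px c+ sp+ / px+ c sp.
The two rarest classes, px+ c+ sp+ and px c sp, are the double crossovers. Comparing them with the parentals, only the px allele has switched, so px is the middle locus and the order is c – px – sp.
Crossovers in the c–px interval produce the single-crossover classes px c sp+ and px+ c+ sp (250 + 295 = 545) plus the double crossovers (29).
RF(c–px) = (545 + 29) / 2297 = 574/2297 = 0.2499 → 25.0 map units.

25.0 map units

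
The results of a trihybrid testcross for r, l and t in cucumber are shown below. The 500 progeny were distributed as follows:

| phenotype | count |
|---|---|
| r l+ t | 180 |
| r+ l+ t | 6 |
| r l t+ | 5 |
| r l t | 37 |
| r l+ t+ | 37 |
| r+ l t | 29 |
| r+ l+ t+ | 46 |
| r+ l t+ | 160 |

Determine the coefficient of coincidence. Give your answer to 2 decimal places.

The two most frequent reciprocal classes, r l+ t and r+ l t+, are the parental types, so the F1 was r l+ t / r+ l t+.
The two rarest classes, r+ l+ t and r l t+, are the double crossovers. Comparing them with the parentals, only the r allele has switched, so r is the middle locus and the order is t – r – l.
t–r: (66 + 11)/500 = 0.1540; r–l: (83 + 11)/500 = 0.1880.
Expected DCO frequency = 0.1540 × 0.1880 ≈ 0.02895; observed = 11/500 ≈ 0.02200.
Coefficient of coincidence = 0.02200/0.02895 ≈ 0.76.

0.76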